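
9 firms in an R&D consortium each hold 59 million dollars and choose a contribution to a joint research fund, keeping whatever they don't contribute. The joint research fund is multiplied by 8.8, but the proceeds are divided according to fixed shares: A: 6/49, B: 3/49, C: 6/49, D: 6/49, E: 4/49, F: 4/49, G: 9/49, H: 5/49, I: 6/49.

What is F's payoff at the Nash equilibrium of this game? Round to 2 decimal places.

Player j's private return per contributed unit is 8.8 × (j's share). Contributing is weakly dominant for j when that share is at least 1/8.8 = 0.1136, and contributing 0 is dominant otherwise.
The shares above 0.1136 belong to A, C, D, G and I, contributing 59 each; the remaining 4 contribute 0. Total contributed: 295.
F keeps 59 and receives 8.8 × 295 × 4/49 = 211.92 from the joint research fund, for a payoff of 270.92.

270.92 million dollars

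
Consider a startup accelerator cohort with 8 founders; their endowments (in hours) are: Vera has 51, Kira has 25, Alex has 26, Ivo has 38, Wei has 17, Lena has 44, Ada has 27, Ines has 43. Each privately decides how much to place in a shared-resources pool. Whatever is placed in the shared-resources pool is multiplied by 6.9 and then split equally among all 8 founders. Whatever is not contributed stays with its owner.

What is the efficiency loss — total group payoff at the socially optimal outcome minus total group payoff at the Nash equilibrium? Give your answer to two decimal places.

The private return per contributed unit is 6.9/8 = 0.8625 < 1 for every player regardless of endowment, so the Nash equilibrium is zero contribution and the group total is Σ E_j = 51 + 25 + 26 + 38 + 17 + 44 + 27 + 43 = 271.
Each contributed unit returns 6.900 to the group, so the social optimum is full contribution by everyone: group total = 6.900 × 271 = 1869.90.
Efficiency loss = (6.900 − 1) × 271 = 1598.90.

1598.90 hours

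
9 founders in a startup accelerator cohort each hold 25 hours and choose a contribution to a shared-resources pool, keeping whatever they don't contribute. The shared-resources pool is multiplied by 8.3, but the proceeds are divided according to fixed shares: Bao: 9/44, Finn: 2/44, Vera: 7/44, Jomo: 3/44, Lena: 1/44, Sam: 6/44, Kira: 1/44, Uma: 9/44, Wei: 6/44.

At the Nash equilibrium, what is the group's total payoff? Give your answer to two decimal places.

For player j, contributing a unit is worthwhile iff 8.3 × (j's share) ≥ 1, i.e. iff j's share is at least 0.1205.
The shares above 0.1205 belong to Bao, Vera, Sam, Uma and Wei, contributing 25 each; the remaining 4 contribute 0. Total contributed: 125.
The shared-resources pool pays out 8.3 × 125 = 1037.50 in total (split across the unequal shares, but the aggregate is all that matters for the group sum).
The 4 free-riders keep 25 each, adding 100. Group total = 100 + 1037.50 = 1137.50.

1137.50 hours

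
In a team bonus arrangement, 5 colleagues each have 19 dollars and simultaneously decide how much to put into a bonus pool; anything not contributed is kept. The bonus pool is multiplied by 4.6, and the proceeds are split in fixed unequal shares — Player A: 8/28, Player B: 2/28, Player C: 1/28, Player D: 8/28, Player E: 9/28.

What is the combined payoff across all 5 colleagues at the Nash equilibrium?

For player j, contributing a unit is worthwhile iff 4.6 × (j's share) ≥ 1, i.e. iff j's share is at least 0.2174.
Player A, Player D and Player E are above the threshold, contributing 19 each; the remaining 2 contribute 0. Total contributed: 57.
The bonus pool pays out 4.6 × 57 = 262.20 in total (split across the unequal shares, but the aggregate is all that matters for the group sum).
The 2 free-riders keep 19 each, adding 38. Group total = 38 + 262.20 = 300.20.

300.20 dollars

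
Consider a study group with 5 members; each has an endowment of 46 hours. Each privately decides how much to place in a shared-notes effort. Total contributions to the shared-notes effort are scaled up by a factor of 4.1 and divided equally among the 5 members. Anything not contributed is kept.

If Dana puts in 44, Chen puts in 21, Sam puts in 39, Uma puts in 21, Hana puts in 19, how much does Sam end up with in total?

Total contributed: 44 + 21 + 39 + 21 + 19 = 144.
Each receives 4.1 × 144 / 5 = 118.08 from the shared-notes effort.
Sam keeps 46 − 39 = 7, so Sam's payoff is 7 + 118.08 = 125.08.

125.08 hours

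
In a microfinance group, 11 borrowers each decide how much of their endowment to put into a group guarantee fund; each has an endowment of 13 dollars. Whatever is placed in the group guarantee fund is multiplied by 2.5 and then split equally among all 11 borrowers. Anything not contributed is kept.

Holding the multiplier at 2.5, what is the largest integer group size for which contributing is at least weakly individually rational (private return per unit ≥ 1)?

Private return per unit is 2.5/(group size), which is ≥ 1 whenever the group size is ≤ 2.5.
The largest such integer is 2.

2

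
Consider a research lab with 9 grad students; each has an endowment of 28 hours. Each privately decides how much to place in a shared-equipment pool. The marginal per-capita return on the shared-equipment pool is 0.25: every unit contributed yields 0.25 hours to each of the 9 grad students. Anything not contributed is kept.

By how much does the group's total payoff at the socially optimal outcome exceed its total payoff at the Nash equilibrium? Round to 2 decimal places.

The private return per contributed unit is 0.25 < 1, so contributing 0 is dominant for every player. At the Nash equilibrium everyone keeps their 28, and the group total is 9 × 28 = 252.
Each contributed unit returns 2.250 to the group as a whole (0.25 to each of 9 players), which exceeds 1, so the social optimum is full contribution: group total = 2.250 × 252 = 567.00.
Efficiency loss = 567.00 − 252 = 315.00.

315.00 hours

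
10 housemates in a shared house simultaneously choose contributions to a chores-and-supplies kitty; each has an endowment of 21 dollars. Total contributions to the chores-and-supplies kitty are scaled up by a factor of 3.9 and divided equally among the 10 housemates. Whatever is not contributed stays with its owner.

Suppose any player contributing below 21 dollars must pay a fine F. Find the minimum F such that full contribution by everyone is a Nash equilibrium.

Given the others contribute fully, the best deviation is to contribute 0 (any partial contribution still incurs the fine and gives up units whose private return 0.3900 is below 1).
Deviating from 21 to 0 saves 21 dollars but forfeits the deviator's share of the drop in the chores-and-supplies kitty: 3.9/10 × 21 = 8.19.
So the deviation gain is 21 − 8.19 = 12.81, and the fine must be at least 12.81 dollars to wipe it out.

12.81 dollars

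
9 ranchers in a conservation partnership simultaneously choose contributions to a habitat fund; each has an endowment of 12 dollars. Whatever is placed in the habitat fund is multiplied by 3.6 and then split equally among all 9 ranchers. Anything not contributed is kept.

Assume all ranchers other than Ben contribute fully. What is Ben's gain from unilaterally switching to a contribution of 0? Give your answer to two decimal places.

Switching from a contribution of 12 to 0 lets Ben keep an extra 12 dollars, but lowers the habitat fund by 12, which costs Ben their own share of that drop: 3.6/9 × 12 = 4.80.
Net gain = 12 − 4.80 = 7.20. The private return per contributed unit (0.4000) is below 1, so free-riding is indeed the best response regardless of what the others do.

7.20 dollars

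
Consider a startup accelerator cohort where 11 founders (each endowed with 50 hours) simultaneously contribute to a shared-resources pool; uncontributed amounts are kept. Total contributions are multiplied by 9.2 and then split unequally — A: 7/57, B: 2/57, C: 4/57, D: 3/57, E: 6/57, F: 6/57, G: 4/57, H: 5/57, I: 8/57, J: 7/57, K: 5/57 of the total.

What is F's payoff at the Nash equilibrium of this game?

Player j's private return per contributed unit is 9.2 × (j's share). Contributing is weakly dominant for j when that share is at least 1/9.2 = 0.1087, and contributing 0 is dominant otherwise.
The shares above 0.1087 belong to A, I and J, contributing 50 each; the remaining 8 contribute 0. Total contributed: 150.
F keeps 50 and receives 9.2 × 150 × 6/57 = 145.26 from the shared-resources pool, for a payoff of 195.26.

195.26 hours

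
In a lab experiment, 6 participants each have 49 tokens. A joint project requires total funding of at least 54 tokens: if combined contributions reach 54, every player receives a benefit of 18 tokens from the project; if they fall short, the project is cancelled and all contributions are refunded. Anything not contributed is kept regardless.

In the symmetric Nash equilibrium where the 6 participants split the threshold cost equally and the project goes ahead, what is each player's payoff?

Equal share of the threshold: 54/6 = 9.
At this profile no one gains by cutting their contribution: any cut drops the total below 54, the project is cancelled, contributions are refunded, and the deviator ends with 49, which is less than 49 − 9 + 18 = 58. Contributing more than 9 just wastes the excess. So contributing exactly 9 is a best response.
Each player's payoff: 49 − 9 + 18 = 58.

58 tokens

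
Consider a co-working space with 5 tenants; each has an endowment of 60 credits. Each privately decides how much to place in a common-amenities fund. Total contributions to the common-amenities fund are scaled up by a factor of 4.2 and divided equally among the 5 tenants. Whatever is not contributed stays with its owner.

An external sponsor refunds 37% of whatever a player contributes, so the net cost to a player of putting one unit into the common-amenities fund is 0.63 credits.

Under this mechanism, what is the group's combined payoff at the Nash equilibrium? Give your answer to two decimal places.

With the mechanism, a contributed unit returns (4.2/5) / 0.63 = 1.3333 per unit of net cost to the contributor — now above 1 — so contributing fully is weakly dominant for every player.
At the Nash equilibrium everyone contributes 60. Group total payoff = 5 × (60 × 0.37 + 4.2 × 60) = 1371.00.

1371.00 credits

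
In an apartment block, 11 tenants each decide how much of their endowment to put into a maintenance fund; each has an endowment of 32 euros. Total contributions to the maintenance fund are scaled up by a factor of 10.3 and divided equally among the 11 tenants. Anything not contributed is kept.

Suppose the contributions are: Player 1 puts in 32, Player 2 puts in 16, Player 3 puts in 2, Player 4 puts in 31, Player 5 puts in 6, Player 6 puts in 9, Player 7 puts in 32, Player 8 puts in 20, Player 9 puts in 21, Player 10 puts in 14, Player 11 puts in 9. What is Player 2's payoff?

Total contributed: 32 + 16 + 2 + 31 + 6 + 9 + 32 + 20 + 21 + 14 + 9 = 192.
Each receives 10.3 × 192 / 11 = 179.78 from the maintenance fund.
Player 2 keeps 32 − 16 = 16, so Player 2's payoff is 16 + 179.78 = 195.78.

195.78 euros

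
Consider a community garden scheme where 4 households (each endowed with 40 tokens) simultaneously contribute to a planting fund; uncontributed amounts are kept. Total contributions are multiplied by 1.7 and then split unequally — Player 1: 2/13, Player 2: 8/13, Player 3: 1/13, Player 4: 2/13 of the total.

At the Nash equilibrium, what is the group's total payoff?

Each unit j contributes comes back to j as 1.7 × (j's share), so j prefers to contribute only if that share exceeds 1/1.7 = 0.5882; otherwise keeping the unit dominates.
The only share above 0.5882 is Player 2's 8/13, contributing 40; the remaining 3 contribute 0. Total contributed: 40.
The planting fund pays out 1.7 × 40 = 68.00 in total (split across the unequal shares, but the aggregate is all that matters for the group sum).
The 3 free-riders keep 40 each, adding 120. Group total = 120 + 68.00 = 188.00.

188.00 tokens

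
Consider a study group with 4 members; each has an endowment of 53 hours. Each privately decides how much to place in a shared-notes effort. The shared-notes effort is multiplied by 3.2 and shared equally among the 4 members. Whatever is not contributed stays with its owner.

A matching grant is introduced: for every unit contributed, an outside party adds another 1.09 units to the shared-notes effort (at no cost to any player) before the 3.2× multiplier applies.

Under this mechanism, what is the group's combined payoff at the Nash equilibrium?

The effective private return per unit is now 3.2 × 2.09 / 4 = 1.6720 > 1, so every player's dominant strategy flips to full contribution.
At the Nash equilibrium everyone contributes 53. Group total payoff = 3.2 × 2.09 × 212 = 1417.86.

1417.86 hours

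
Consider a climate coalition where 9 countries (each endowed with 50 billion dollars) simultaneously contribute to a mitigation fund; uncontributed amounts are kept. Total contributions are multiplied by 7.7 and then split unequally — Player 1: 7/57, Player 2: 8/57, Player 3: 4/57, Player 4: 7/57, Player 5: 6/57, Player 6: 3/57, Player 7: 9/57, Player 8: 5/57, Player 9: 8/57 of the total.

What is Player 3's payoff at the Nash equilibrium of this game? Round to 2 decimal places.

Player j's private return per contributed unit is 7.7 × (j's share). Contributing is weakly dominant for j when that share is at least 1/7.7 = 0.1299, and contributing 0 is dominant otherwise.
Player 2, Player 7 and Player 9 clear that bar, contributing 50 each; the remaining 6 contribute 0. Total contributed: 150.
Player 3 keeps 50 and receives 7.7 × 150 × 4/57 = 81.05 from the mitigation fund, for a payoff of 131.05.

131.05 billion dollars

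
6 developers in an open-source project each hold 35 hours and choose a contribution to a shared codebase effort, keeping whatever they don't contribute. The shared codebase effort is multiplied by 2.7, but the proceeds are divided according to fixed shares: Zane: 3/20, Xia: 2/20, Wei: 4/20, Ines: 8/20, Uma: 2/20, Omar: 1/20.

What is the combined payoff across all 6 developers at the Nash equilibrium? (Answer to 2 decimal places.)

269.50 hours

For player j, contributing a unit is worthwhile iff 2.7 × (j's share) ≥ 1, i.e. iff j's share is at least 0.3704.
The only share above 0.3704 is Ines's 8/20, contributing 35; the remaining 5 contribute 0. Total contributed: 35.
The shared codebase effort pays out 2.7 × 35 = 94.50 in total (split across the unequal shares, but the aggregate is all that matters for the group sum).
The 5 free-riders keep 35 each, adding 175. Group total = 175 + 94.50 = 269.50.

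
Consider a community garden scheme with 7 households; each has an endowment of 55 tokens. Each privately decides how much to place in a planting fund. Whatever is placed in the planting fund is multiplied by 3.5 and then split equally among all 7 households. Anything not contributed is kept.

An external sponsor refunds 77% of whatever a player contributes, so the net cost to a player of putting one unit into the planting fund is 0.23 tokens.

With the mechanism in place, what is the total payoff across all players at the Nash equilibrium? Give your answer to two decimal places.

1643.95 tokens

The effective private return per unit is now (3.5/7) / 0.23 = 2.1739 > 1, so every player's dominant strategy flips to full contribution.
At the Nash equilibrium everyone contributes 55. Group total payoff = 7 × (55 × 0.77 + 3.5 × 55) = 1643.95.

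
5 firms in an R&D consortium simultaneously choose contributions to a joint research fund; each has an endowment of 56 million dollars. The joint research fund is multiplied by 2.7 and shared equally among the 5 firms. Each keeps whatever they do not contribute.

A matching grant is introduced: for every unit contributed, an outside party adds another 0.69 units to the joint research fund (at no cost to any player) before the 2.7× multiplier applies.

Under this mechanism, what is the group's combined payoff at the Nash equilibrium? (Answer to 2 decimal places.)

Even with the mechanism, each unit contributed returns only 2.7 × 1.69 / 5 = 0.9126 per unit of net cost, so contributing nothing is still dominant.
Everyone keeps their endowment and the group total is 5 × 56 = 280.

280.00 million dollars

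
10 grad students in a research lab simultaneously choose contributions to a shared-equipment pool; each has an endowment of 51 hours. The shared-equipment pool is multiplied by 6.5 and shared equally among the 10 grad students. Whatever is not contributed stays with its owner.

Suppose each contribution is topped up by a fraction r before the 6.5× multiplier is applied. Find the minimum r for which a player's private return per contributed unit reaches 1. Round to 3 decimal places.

With matching at rate r, one contributed unit becomes (1 + r) in the shared-equipment pool and returns 6.5 × (1 + r) / 10 to the contributor.
Setting this equal to 1: 1 + r = 10/6.5 = 1.5385.
So the minimum matching rate is r = 1.5385 − 1 = 0.538.

0.538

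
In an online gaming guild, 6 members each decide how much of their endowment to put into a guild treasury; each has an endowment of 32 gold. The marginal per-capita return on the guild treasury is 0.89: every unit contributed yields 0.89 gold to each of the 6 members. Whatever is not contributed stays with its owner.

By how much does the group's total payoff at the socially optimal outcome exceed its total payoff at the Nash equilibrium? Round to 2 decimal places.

833.28 gold

The private return per contributed unit is 0.89 < 1, so contributing 0 is dominant for every player. At the Nash equilibrium everyone keeps their 32, and the group total is 6 × 32 = 192.
Each contributed unit returns 5.340 to the group as a whole (0.89 to each of 6 players), which exceeds 1, so the social optimum is full contribution: group total = 5.340 × 192 = 1025.28.
Efficiency loss = 1025.28 − 192 = 833.28.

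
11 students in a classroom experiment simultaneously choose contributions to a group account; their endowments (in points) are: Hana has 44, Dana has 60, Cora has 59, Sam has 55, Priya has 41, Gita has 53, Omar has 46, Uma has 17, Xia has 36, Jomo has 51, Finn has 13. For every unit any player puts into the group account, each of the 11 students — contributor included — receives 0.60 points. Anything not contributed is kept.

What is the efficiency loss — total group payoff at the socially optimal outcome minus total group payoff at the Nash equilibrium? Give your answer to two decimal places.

2660.00 points

The private return per contributed unit is 0.60 < 1 for everyone, so the Nash equilibrium is zero contribution and the group total is Σ E_j = 44 + 60 + 59 + 55 + 41 + 53 + 46 + 17 + 36 + 51 + 13 = 475.
Each contributed unit returns 6.600 to the group, so the social optimum is full contribution by everyone: group total = 6.600 × 475 = 3135.00.
Efficiency loss = (6.600 − 1) × 475 = 2660.00.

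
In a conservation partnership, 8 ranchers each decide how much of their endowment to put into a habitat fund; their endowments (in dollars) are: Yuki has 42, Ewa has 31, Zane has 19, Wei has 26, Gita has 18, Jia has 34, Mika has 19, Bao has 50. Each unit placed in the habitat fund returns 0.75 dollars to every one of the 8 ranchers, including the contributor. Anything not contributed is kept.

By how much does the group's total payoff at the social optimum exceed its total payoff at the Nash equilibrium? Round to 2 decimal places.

1195.00 dollars

The private return per contributed unit is 0.75 < 1 for everyone, so the Nash equilibrium is zero contribution and the group total is Σ E_j = 42 + 31 + 19 + 26 + 18 + 34 + 19 + 50 = 239.
Each contributed unit returns 6.000 to the group, so the social optimum is full contribution by everyone: group total = 6.000 × 239 = 1434.00.
Efficiency loss = (6.000 − 1) × 239 = 1195.00.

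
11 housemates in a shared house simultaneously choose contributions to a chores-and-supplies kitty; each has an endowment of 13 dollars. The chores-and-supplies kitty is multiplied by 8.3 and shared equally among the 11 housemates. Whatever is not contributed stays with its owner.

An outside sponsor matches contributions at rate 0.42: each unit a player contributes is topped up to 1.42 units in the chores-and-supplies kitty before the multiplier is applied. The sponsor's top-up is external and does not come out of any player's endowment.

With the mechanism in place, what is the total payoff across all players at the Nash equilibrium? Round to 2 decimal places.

1685.40 dollars

The effective private return per unit is now 8.3 × 1.42 / 11 = 1.0715 > 1, so every player's dominant strategy flips to full contribution.
So the Nash equilibrium is full contribution by all 11; the group earns 8.3 × 1.42 × 143 = 1685.40.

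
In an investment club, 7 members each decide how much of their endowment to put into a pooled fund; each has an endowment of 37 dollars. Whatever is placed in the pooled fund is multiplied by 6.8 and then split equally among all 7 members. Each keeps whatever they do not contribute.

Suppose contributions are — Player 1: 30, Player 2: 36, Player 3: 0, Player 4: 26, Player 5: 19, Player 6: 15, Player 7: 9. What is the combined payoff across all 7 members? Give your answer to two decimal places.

Total contributed: 30 + 36 + 0 + 26 + 19 + 15 + 9 = 135; total kept: 7 × 37 − 135 = 124.
The pooled fund pays out 6.8 × 135 = 918.00 in aggregate.
Group total = 124 + 918.00 = 1042.00.

1042.00 dollars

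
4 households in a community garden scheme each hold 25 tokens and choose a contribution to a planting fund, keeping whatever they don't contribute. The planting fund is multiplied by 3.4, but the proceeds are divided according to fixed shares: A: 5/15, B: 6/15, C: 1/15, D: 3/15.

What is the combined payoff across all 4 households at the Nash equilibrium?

220.00 tokens

Player j's private return per contributed unit is 3.4 × (j's share). Contributing is weakly dominant for j when that share is at least 1/3.4 = 0.2941, and contributing 0 is dominant otherwise.
The shares above 0.2941 belong to A and B, contributing 25 each; the remaining 2 contribute 0. Total contributed: 50.
The planting fund pays out 3.4 × 50 = 170.00 in total (split across the unequal shares, but the aggregate is all that matters for the group sum).
The 2 free-riders keep 25 each, adding 50. Group total = 50 + 170.00 = 220.00.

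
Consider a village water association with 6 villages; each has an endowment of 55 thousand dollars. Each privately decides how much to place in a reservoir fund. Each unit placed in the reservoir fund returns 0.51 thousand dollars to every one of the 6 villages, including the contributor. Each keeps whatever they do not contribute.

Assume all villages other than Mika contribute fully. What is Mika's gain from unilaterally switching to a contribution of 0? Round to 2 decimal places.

26.95 thousand dollars

Switching from a contribution of 55 to 0 lets Mika keep an extra 55 thousand dollars, but lowers the reservoir fund by 55, which costs Mika their own share of that drop: 0.51 × 55 = 28.05.
Net gain = 55 − 28.05 = 26.95. The private return per contributed unit (0.51) is below 1, so free-riding is indeed the best response regardless of what the others do.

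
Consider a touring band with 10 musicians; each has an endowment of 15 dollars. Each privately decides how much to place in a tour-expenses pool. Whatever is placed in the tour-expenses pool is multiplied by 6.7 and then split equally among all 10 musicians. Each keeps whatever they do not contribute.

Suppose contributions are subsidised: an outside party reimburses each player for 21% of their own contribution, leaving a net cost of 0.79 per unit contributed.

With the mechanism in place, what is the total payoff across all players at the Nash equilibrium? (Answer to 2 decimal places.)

150.00 dollars

With the mechanism, a contributed unit returns (6.7/10) / 0.79 = 0.8481 per unit of net cost — still below 1 — so contributing 0 remains dominant for every player.
At the Nash equilibrium no one contributes; group total payoff = 10 × 15 = 150.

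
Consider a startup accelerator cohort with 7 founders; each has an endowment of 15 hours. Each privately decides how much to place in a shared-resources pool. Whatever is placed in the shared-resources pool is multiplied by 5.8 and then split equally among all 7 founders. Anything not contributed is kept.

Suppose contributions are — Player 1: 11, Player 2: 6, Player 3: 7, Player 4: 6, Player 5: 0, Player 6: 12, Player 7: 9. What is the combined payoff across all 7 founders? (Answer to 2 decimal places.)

349.80 hours

Total contributed: 11 + 6 + 7 + 6 + 0 + 12 + 9 = 51; total kept: 7 × 15 − 51 = 54.
The shared-resources pool pays out 5.8 × 51 = 295.80 in aggregate.
Group total = 54 + 295.80 = 349.80.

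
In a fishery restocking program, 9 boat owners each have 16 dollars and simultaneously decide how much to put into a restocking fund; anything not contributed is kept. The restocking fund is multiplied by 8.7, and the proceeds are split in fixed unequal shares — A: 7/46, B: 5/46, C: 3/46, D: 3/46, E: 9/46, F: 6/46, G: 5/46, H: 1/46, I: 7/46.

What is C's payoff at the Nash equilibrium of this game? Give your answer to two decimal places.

52.31 dollars

Player j's private return per contributed unit is 8.7 × (j's share). Contributing is weakly dominant for j when that share is at least 1/8.7 = 0.1149, and contributing 0 is dominant otherwise.
A, E, F and I are above the threshold, contributing 16 each; the remaining 5 contribute 0. Total contributed: 64.
C keeps 16 and receives 8.7 × 64 × 3/46 = 36.31 from the restocking fund, for a payoff of 52.31.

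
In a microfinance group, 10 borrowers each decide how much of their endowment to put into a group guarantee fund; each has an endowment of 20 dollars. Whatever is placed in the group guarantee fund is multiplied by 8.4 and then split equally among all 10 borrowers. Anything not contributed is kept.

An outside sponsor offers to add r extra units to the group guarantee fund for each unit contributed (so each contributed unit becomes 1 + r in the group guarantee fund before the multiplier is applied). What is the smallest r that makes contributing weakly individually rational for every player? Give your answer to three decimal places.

With matching at rate r, one contributed unit becomes (1 + r) in the group guarantee fund and returns 8.4 × (1 + r) / 10 to the contributor.
Setting this equal to 1: 1 + r = 10/8.4 = 1.1905.
So the minimum matching rate is r = 1.1905 − 1 = 0.190.

0.190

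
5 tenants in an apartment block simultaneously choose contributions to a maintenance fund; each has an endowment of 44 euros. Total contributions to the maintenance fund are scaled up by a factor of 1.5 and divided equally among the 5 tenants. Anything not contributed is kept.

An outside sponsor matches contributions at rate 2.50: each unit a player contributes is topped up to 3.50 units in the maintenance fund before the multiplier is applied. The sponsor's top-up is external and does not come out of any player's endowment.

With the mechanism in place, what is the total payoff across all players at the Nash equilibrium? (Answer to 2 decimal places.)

1155.00 euros

With the mechanism, a contributed unit returns 1.5 × 3.50 / 5 = 1.0500 per unit of net cost to the contributor — now above 1 — so contributing fully is weakly dominant for every player.
At the Nash equilibrium everyone contributes 44. Group total payoff = 1.5 × 3.50 × 220 = 1155.00.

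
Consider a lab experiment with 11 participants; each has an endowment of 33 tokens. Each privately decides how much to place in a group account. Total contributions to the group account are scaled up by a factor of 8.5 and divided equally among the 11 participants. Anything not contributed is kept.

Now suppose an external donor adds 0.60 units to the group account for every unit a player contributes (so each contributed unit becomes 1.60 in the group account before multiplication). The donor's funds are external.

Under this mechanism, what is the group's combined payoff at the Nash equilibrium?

4936.80 tokens

Under the mechanism each unit contributed yields 8.5 × 1.60 / 11 = 1.2364 back to its contributor per unit of net cost, which exceeds 1, making full contribution the dominant choice for everyone.
So the Nash equilibrium is full contribution by all 11; the group earns 8.5 × 1.60 × 363 = 4936.80.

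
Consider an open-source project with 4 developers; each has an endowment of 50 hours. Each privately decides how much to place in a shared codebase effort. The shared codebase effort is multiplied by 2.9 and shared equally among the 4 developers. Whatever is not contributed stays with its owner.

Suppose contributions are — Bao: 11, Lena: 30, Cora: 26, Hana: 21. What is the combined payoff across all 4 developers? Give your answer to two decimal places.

Total contributed: 11 + 30 + 26 + 21 = 88; total kept: 4 × 50 − 88 = 112.
The shared codebase effort pays out 2.9 × 88 = 255.20 in aggregate.
Group total = 112 + 255.20 = 367.20.

367.20 hours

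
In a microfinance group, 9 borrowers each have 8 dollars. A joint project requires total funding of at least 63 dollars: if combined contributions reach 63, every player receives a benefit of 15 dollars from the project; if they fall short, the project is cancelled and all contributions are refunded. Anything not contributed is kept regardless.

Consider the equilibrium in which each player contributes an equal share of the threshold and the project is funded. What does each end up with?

Equal share of the threshold: 63/9 = 7.
At this profile no one gains by cutting their contribution: any cut drops the total below 63, the project is cancelled, contributions are refunded, and the deviator ends with 8, which is less than 8 − 7 + 15 = 16. Contributing more than 7 just wastes the excess. So contributing exactly 7 is a best response.
Each player's payoff: 8 − 7 + 15 = 16.

16 dollars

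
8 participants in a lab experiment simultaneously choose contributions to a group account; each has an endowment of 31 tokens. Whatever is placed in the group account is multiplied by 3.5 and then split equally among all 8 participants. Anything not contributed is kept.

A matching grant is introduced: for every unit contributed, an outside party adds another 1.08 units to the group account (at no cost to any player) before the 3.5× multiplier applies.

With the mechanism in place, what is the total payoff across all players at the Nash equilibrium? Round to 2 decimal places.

248.00 tokens

The effective private return is 3.5 × 2.08 / 8 = 0.9100, which is still under 1, so the mechanism doesn't change anyone's dominant strategy: zero contribution.
Everyone keeps their endowment and the group total is 8 × 31 = 248.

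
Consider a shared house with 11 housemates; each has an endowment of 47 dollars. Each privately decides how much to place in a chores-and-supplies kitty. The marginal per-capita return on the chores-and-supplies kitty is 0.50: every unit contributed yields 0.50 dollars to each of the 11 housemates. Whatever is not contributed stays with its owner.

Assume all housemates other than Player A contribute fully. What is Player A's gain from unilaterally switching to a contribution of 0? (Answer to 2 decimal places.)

23.50 dollars

Switching from a contribution of 47 to 0 lets Player A keep an extra 47 dollars, but lowers the chores-and-supplies kitty by 47, which costs Player A their own share of that drop: 0.50 × 47 = 23.50.
Net gain = 47 − 23.50 = 23.50. The private return per contributed unit (0.50) is below 1, so free-riding is indeed the best response regardless of what the others do.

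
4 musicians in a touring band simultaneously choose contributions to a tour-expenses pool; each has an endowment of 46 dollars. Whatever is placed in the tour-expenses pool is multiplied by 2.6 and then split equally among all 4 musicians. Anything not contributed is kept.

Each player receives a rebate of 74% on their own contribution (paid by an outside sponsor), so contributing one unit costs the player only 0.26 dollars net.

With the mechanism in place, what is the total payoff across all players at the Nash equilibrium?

Under the mechanism each unit contributed yields (2.6/4) / 0.26 = 2.5000 back to its contributor per unit of net cost, which exceeds 1, making full contribution the dominant choice for everyone.
So the Nash equilibrium is full contribution by all 4; the group earns 4 × (46 × 0.74 + 2.6 × 46) = 614.56.

614.56 dollars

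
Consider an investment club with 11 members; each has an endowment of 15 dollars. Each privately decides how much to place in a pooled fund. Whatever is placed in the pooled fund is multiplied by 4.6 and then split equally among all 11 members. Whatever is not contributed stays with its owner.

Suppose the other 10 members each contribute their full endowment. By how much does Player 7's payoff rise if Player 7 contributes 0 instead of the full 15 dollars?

8.73 dollars

Switching from a contribution of 15 to 0 lets Player 7 keep an extra 15 dollars, but lowers the pooled fund by 15, which costs Player 7 their own share of that drop: 4.6/11 × 15 = 6.27.
Net gain = 15 − 6.27 = 8.73. The private return per contributed unit (0.4182) is below 1, so free-riding is indeed the best response regardless of what the others do.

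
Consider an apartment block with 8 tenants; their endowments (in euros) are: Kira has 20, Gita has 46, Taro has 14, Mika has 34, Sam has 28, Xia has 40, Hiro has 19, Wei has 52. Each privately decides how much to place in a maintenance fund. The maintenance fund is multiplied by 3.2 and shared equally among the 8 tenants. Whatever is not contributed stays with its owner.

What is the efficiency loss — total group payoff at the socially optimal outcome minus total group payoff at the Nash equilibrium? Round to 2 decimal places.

The private return per contributed unit is 3.2/8 = 0.4000 < 1 for every player regardless of endowment, so the Nash equilibrium is zero contribution and the group total is Σ E_j = 20 + 46 + 14 + 34 + 28 + 40 + 19 + 52 = 253.
Each contributed unit returns 3.200 to the group, so the social optimum is full contribution by everyone: group total = 3.200 × 253 = 809.60.
Efficiency loss = (3.200 − 1) × 253 = 556.60.

556.60 euros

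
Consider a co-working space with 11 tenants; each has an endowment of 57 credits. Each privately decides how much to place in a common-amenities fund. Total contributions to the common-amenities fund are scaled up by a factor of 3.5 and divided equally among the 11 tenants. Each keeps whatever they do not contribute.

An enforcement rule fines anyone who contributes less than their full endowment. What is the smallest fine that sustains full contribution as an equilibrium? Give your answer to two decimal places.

Given the others contribute fully, the best deviation is to contribute 0 (any partial contribution still incurs the fine and gives up units whose private return 0.3182 is below 1).
Deviating from 57 to 0 saves 57 credits but forfeits the deviator's share of the drop in the common-amenities fund: 3.5/11 × 57 = 18.14.
So the deviation gain is 57 − 18.14 = 38.86, and the fine must be at least 38.86 credits to wipe it out.

38.86 credits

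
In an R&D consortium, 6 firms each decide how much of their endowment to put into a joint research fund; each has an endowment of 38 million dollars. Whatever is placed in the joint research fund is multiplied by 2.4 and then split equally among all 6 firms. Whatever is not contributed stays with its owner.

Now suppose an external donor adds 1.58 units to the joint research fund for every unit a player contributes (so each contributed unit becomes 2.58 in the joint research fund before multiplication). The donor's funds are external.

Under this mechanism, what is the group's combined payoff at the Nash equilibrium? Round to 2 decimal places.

The effective private return per unit is now 2.4 × 2.58 / 6 = 1.0320 > 1, so every player's dominant strategy flips to full contribution.
So the Nash equilibrium is full contribution by all 6; the group earns 2.4 × 2.58 × 228 = 1411.78.

1411.78 million dollars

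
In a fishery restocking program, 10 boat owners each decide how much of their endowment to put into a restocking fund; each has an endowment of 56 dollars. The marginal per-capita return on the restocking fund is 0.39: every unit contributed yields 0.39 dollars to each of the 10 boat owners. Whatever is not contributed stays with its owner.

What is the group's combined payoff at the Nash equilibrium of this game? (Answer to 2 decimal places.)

560.00 dollars

The private return per contributed unit is 0.39 < 1, so contributing 0 is dominant for every player. At the Nash equilibrium everyone keeps their 56, and the group total is 10 × 56 = 560.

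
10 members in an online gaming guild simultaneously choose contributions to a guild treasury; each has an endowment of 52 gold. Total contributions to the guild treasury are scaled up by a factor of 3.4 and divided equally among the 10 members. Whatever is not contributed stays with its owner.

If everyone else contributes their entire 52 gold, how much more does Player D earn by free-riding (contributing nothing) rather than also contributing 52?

34.32 gold

Switching from a contribution of 52 to 0 lets Player D keep an extra 52 gold, but lowers the guild treasury by 52, which costs Player D their own share of that drop: 3.4/10 × 52 = 17.68.
Net gain = 52 − 17.68 = 34.32. The private return per contributed unit (0.3400) is below 1, so free-riding is indeed the best response regardless of what the others do.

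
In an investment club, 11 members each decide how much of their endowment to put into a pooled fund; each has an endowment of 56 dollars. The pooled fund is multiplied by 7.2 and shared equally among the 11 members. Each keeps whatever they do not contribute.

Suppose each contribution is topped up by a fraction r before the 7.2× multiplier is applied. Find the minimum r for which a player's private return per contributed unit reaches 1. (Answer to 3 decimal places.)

0.528

With matching at rate r, one contributed unit becomes (1 + r) in the pooled fund and returns 7.2 × (1 + r) / 11 to the contributor.
Setting this equal to 1: 1 + r = 11/7.2 = 1.5278.
So the minimum matching rate is r = 1.5278 − 1 = 0.528.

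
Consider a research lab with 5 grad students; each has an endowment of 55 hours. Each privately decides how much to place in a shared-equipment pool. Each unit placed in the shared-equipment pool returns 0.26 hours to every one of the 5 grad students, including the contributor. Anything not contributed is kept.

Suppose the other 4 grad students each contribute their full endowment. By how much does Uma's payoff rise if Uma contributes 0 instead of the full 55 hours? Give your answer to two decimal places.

40.70 hours

Switching from a contribution of 55 to 0 lets Uma keep an extra 55 hours, but lowers the shared-equipment pool by 55, which costs Uma their own share of that drop: 0.26 × 55 = 14.30.
Net gain = 55 − 14.30 = 40.70. The private return per contributed unit (0.26) is below 1, so free-riding is indeed the best response regardless of what the others do.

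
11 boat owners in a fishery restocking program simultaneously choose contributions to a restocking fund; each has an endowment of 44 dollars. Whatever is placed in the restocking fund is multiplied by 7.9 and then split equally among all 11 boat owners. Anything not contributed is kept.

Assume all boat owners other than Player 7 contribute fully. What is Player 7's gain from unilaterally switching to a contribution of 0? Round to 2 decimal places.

12.40 dollars

Switching from a contribution of 44 to 0 lets Player 7 keep an extra 44 dollars, but lowers the restocking fund by 44, which costs Player 7 their own share of that drop: 7.9/11 × 44 = 31.60.
Net gain = 44 − 31.60 = 12.40. The private return per contributed unit (0.7182) is below 1, so free-riding is indeed the best response regardless of what the others do.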